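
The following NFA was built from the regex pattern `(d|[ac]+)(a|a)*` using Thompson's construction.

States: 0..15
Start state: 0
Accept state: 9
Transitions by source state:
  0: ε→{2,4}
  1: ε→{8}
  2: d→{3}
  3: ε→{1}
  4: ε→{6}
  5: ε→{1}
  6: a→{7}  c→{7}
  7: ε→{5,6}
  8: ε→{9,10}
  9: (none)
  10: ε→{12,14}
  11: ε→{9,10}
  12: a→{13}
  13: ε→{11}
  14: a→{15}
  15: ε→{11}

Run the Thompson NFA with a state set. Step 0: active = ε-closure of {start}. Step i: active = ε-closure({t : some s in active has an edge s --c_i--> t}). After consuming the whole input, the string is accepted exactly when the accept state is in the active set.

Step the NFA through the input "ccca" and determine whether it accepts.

Answer: ACCEPT

Derivation:
start: ε-closure({0}) = {0,2,4,6}
'c' @ 1: {1,5,6,7,8,9,10,12,14}  [accepting]
'c' @ 2: {1,5,6,7,8,9,10,12,14}  [accepting]
'c' @ 3: {1,5,6,7,8,9,10,12,14}  [accepting]
'a' @ 4: {1,5,6,7,8,9,10,11,12,13,14,15}  [accepting]
after full input: {1,5,6,7,8,9,10,11,12,13,14,15}  (accept=9 in)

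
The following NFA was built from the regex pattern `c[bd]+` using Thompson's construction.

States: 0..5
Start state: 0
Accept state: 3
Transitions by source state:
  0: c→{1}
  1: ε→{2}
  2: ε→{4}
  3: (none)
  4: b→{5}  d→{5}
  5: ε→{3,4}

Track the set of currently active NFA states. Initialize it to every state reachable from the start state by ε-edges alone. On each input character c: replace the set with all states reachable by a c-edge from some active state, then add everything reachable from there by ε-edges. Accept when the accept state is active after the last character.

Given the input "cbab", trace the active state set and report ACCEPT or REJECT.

Answer: REJECT

Trace:
S₀ = ε-closure({0}) = {0}
'c' @ 1: {1,2,4}
'b' @ 2: {3,4,5}  ✓accept
'a' @ 3: {}  — dead — no transitions
rest 'b' ignored (set empty)
end set {} — state 3 not in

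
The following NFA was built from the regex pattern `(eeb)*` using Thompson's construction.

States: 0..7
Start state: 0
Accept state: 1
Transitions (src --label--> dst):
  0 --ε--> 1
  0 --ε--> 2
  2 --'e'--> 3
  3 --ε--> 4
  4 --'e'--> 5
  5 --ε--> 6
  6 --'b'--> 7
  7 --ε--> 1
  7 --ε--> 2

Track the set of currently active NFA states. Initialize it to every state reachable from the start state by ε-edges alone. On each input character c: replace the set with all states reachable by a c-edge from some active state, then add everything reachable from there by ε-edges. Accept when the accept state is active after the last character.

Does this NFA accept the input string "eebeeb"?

S₀ = ε-closure({0}) = {0,1,2}
'e' @ 1: {3,4}
'e' @ 2: {5,6}
'b' @ 3: {1,2,7}  [accepting]
'e' @ 4: {3,4}
'e' @ 5: {5,6}
'b' @ 6: {1,2,7}  [accepting]
end set {1,2,7} — state 1 in

Answer: ACCEPT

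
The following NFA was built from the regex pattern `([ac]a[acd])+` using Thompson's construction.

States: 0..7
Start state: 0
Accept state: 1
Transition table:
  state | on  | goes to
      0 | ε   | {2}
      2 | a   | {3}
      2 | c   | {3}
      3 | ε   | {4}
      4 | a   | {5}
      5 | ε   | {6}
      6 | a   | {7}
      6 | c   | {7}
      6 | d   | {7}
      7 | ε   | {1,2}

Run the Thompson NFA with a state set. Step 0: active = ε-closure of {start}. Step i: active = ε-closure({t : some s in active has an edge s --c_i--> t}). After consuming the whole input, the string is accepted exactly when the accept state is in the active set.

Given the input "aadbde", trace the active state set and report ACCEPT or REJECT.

initial (ε-close {0}): {0,2}
'a' @ 1: {3,4}
'a' @ 2: {5,6}
'd' @ 3: {1,2,7}  (accept∈set)
'b' @ 4: {}  — state set empty
rest 'de' ignored (set empty)
end set {} — state 1 not in

Answer: REJECT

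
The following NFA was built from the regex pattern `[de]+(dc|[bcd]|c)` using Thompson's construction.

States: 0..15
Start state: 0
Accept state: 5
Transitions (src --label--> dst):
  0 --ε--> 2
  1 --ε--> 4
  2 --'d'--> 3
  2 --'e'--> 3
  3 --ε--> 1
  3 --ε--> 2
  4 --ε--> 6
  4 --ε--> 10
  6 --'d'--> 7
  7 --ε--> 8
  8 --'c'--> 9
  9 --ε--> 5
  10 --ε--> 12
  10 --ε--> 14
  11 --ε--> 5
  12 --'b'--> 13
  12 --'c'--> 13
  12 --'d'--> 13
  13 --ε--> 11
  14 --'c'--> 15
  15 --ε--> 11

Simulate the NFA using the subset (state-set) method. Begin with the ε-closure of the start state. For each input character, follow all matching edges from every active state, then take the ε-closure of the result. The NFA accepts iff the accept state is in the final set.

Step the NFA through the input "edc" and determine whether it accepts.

initial (ε-close {0}): {0,2}
'e' @ 1: {1,2,3,4,6,10,12,14}
'd' @ 2: {1,2,3,4,5,6,7,8,10,11,12,13,14}  ✓accept
'c' @ 3: {5,9,11,13,15}  ✓accept
end set {5,9,11,13,15} — state 5 in

Answer: ACCEPT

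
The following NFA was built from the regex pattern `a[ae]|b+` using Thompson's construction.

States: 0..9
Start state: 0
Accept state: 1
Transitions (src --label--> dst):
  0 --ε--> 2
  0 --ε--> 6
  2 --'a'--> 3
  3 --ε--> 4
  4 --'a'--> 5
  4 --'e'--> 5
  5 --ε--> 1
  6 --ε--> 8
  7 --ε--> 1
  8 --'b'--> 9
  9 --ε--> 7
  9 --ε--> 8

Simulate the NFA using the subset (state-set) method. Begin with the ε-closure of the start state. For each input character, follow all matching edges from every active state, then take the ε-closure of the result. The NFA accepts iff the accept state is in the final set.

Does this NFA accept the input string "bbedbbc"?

initial (ε-close {0}): {0,2,6,8}
'b' @ 1: {1,7,8,9}  [accepting]
'b' @ 2: {1,7,8,9}  [accepting]
'e' @ 3: {}  — no active states
rest 'dbbc' ignored (set empty)
final: {}; accept 1 not in set

Answer: REJECT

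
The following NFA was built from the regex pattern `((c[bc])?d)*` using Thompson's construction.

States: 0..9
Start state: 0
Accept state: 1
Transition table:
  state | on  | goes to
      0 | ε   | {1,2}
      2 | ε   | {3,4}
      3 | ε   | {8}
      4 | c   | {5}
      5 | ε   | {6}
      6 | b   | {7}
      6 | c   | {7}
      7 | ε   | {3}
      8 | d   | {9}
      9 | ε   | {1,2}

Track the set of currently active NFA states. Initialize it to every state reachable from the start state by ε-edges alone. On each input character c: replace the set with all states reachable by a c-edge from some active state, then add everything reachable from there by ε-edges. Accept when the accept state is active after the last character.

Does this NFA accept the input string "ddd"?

S₀ = ε-closure({0}) = {0,1,2,3,4,8}
'd' @ 1: {1,2,3,4,8,9}  [accepting]
'd' @ 2: {1,2,3,4,8,9}  [accepting]
'd' @ 3: {1,2,3,4,8,9}  [accepting]
end set {1,2,3,4,8,9} — state 1 in

Answer: ACCEPT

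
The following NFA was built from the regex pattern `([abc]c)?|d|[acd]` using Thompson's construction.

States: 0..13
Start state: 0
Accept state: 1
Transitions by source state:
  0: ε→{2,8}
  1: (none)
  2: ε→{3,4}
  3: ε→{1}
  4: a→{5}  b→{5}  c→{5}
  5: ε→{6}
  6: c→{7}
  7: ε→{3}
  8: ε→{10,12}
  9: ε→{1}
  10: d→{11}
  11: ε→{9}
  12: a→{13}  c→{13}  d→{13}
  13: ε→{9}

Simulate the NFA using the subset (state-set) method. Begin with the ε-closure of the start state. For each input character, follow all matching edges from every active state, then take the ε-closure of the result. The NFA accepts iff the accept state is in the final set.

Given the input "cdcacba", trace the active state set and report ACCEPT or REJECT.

Answer: REJECT

Derivation:
start: ε-closure({0}) = {0,1,2,3,4,8,10,12}
'c' @ 1: {1,5,6,9,13}  [accepting]
'd' @ 2: {}  — state set empty
rest 'cacba' ignored (set empty)
final: {}; accept 1 not in set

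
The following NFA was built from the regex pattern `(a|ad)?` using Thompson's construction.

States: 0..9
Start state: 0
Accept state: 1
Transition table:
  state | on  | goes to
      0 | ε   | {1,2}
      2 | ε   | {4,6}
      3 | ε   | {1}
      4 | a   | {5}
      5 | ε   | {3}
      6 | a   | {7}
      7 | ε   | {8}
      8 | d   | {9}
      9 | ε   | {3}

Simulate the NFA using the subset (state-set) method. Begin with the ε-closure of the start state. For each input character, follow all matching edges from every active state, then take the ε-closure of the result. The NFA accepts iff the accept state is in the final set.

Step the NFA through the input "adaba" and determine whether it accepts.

Answer: REJECT

Steps:
initial (ε-close {0}): {0,1,2,4,6}
'a' @ 1: {1,3,5,7,8}  ✓accept
'd' @ 2: {1,3,9}  ✓accept
'a' @ 3: {}  — state set empty
rest 'ba' ignored (set empty)
after full input: {}  (accept=1 not in)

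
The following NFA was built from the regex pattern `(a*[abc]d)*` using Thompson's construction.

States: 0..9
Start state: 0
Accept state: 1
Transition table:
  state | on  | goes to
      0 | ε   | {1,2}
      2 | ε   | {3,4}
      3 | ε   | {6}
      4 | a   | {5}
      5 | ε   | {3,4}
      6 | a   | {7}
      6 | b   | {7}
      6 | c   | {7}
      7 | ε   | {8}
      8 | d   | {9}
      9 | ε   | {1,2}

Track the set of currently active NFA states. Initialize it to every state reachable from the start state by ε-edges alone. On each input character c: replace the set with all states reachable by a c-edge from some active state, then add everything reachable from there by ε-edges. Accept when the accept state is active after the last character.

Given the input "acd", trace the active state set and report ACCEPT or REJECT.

start: ε-closure({0}) = {0,1,2,3,4,6}
'a' @ 1: {3,4,5,6,7,8}
'c' @ 2: {7,8}
'd' @ 3: {1,2,3,4,6,9}  [accepting]
after full input: {1,2,3,4,6,9}  (accept=1 in)

Answer: ACCEPT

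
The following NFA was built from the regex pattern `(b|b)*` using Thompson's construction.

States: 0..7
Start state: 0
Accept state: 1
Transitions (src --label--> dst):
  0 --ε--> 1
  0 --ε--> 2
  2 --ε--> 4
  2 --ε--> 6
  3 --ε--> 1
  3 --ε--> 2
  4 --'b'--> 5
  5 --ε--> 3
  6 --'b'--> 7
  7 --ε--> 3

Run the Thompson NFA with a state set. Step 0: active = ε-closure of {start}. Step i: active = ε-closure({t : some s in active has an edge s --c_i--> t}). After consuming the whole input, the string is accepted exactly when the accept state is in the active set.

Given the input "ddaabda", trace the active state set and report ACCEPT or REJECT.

start: ε-closure({0}) = {0,1,2,4,6}
'd' @ 1: {}  — state set empty
rest 'daabda' ignored (set empty)
final: {}; accept 1 not in set

Answer: REJECT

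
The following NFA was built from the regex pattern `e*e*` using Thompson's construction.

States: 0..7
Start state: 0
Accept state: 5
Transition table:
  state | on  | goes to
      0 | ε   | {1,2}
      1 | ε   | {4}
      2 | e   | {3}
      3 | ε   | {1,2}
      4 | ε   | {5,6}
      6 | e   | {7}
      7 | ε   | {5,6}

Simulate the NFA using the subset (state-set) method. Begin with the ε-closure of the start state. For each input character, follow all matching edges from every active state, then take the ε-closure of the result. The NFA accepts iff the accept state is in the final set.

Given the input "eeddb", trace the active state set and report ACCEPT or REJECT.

S₀ = ε-closure({0}) = {0,1,2,4,5,6}
'e' @ 1: {1,2,3,4,5,6,7}  (accept∈set)
'e' @ 2: {1,2,3,4,5,6,7}  (accept∈set)
'd' @ 3: {}  — no active states
rest 'db' ignored (set empty)
final: {}; accept 5 not in set

Answer: REJECT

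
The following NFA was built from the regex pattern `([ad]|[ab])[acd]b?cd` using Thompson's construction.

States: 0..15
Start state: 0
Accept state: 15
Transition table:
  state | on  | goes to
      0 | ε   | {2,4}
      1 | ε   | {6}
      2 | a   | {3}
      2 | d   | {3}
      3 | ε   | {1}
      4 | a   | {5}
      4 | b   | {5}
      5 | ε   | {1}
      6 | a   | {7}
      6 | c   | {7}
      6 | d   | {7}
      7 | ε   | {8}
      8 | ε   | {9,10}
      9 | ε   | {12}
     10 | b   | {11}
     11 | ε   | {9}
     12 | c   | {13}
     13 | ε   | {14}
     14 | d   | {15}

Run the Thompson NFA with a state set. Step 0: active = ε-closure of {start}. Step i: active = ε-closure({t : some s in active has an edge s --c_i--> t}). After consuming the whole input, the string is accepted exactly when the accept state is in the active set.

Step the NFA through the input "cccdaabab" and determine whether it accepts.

Answer: REJECT

Steps:
initial (ε-close {0}): {0,2,4}
'c' @ 1: {}  — dead — no transitions
rest 'ccdaabab' ignored (set empty)
end set {} — state 15 not in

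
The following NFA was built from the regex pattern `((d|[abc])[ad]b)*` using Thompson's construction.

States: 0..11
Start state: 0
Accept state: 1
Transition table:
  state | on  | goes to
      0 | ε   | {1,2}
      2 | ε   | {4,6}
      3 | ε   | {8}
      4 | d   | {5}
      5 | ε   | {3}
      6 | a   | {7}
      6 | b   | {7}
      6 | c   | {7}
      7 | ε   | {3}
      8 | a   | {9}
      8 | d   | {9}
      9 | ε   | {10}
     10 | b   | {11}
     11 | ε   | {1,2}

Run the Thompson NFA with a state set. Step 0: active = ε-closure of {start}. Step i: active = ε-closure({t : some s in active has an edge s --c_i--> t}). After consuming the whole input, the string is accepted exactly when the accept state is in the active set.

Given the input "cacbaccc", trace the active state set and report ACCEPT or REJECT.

start: ε-closure({0}) = {0,1,2,4,6}
'c' @ 1: {3,7,8}
'a' @ 2: {9,10}
'c' @ 3: {}  — state set empty
rest 'baccc' ignored (set empty)
end set {} — state 1 not in

Answer: REJECT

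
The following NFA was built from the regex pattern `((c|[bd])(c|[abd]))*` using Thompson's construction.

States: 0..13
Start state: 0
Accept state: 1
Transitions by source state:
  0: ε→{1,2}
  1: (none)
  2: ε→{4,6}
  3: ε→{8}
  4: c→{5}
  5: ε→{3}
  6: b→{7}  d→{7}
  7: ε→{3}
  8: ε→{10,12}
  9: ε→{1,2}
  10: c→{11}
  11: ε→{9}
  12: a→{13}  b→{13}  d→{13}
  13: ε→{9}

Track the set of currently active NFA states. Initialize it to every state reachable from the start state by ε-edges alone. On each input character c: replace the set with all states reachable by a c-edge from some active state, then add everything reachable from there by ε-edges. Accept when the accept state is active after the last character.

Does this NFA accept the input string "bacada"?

start: ε-closure({0}) = {0,1,2,4,6}
'b' @ 1: {3,7,8,10,12}
'a' @ 2: {1,2,4,6,9,13}  (accept∈set)
'c' @ 3: {3,5,8,10,12}
'a' @ 4: {1,2,4,6,9,13}  (accept∈set)
'd' @ 5: {3,7,8,10,12}
'a' @ 6: {1,2,4,6,9,13}  (accept∈set)
after full input: {1,2,4,6,9,13}  (accept=1 in)

Answer: ACCEPT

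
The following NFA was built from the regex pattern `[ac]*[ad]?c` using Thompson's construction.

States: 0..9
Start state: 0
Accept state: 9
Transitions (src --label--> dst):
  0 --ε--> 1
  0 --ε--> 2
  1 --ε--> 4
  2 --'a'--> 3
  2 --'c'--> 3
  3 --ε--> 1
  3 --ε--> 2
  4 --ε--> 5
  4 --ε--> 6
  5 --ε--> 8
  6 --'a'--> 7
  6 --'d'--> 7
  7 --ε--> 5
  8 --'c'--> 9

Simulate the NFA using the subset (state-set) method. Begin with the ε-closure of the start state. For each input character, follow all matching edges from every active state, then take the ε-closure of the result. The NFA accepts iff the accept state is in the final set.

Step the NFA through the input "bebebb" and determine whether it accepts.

S₀ = ε-closure({0}) = {0,1,2,4,5,6,8}
'b' @ 1: {}  — dead — no transitions
rest 'ebebb' ignored (set empty)
after full input: {}  (accept=9 not in)

Answer: REJECT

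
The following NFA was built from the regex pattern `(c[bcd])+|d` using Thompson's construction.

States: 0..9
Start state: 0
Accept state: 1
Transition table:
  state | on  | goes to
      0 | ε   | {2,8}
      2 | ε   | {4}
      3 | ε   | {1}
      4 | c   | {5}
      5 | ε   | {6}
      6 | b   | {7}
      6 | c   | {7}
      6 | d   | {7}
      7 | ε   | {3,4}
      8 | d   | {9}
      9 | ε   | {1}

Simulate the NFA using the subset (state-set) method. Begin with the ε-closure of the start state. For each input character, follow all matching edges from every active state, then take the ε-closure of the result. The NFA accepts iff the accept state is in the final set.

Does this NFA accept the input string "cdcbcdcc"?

Answer: ACCEPT

Trace:
initial (ε-close {0}): {0,2,4,8}
'c' @ 1: {5,6}
'd' @ 2: {1,3,4,7}  ✓accept
'c' @ 3: {5,6}
'b' @ 4: {1,3,4,7}  ✓accept
'c' @ 5: {5,6}
'd' @ 6: {1,3,4,7}  ✓accept
'c' @ 7: {5,6}
'c' @ 8: {1,3,4,7}  ✓accept
final: {1,3,4,7}; accept 1 in set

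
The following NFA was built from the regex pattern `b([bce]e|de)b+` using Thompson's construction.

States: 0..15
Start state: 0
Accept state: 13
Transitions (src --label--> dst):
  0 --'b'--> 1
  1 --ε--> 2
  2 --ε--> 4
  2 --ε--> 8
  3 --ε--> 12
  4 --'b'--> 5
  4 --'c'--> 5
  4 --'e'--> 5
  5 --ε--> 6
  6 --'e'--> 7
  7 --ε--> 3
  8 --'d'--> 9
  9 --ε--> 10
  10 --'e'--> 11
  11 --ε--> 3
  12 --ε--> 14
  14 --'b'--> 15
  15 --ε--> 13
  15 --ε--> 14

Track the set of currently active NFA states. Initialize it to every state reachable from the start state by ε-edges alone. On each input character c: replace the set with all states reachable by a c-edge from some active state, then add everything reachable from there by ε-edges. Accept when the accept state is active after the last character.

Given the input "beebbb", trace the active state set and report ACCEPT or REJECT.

Answer: ACCEPT

Steps:
start: ε-closure({0}) = {0}
'b' @ 1: {1,2,4,8}
'e' @ 2: {5,6}
'e' @ 3: {3,7,12,14}
'b' @ 4: {13,14,15}  (accept∈set)
'b' @ 5: {13,14,15}  (accept∈set)
'b' @ 6: {13,14,15}  (accept∈set)
final: {13,14,15}; accept 13 in set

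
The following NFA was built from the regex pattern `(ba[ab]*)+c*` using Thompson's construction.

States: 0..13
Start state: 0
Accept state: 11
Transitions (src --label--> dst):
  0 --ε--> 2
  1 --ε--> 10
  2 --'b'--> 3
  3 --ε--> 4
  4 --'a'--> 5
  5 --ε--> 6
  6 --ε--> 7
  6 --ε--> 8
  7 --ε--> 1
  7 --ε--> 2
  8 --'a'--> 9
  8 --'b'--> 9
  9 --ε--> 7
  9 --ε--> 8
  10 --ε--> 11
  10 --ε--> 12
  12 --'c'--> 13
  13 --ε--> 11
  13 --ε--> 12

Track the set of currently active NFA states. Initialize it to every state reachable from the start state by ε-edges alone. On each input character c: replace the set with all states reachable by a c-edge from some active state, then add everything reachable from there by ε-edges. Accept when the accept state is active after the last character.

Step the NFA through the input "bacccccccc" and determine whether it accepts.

Answer: ACCEPT

Steps:
initial (ε-close {0}): {0,2}
'b' @ 1: {3,4}
'a' @ 2: {1,2,5,6,7,8,10,11,12}  (accept∈set)
'c' @ 3: {11,12,13}  (accept∈set)
'c' @ 4: {11,12,13}  (accept∈set)
'c' @ 5: {11,12,13}  (accept∈set)
'c' @ 6: {11,12,13}  (accept∈set)
'c' @ 7: {11,12,13}  (accept∈set)
'c' @ 8: {11,12,13}  (accept∈set)
'c' @ 9: {11,12,13}  (accept∈set)
'c' @ 10: {11,12,13}  (accept∈set)
end set {11,12,13} — state 11 in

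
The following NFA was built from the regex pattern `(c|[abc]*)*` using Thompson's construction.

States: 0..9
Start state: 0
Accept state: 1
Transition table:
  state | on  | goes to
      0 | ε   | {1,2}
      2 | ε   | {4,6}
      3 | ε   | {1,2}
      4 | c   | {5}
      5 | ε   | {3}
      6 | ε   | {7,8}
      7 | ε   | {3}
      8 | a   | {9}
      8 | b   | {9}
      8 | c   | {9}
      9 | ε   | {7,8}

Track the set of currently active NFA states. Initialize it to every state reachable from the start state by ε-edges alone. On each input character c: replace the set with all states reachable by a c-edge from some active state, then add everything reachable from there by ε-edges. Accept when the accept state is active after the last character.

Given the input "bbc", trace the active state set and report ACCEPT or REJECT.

Answer: ACCEPT

Trace:
initial (ε-close {0}): {0,1,2,3,4,6,7,8}
'b' @ 1: {1,2,3,4,6,7,8,9}  ✓accept
'b' @ 2: {1,2,3,4,6,7,8,9}  ✓accept
'c' @ 3: {1,2,3,4,5,6,7,8,9}  ✓accept
end set {1,2,3,4,5,6,7,8,9} — state 1 in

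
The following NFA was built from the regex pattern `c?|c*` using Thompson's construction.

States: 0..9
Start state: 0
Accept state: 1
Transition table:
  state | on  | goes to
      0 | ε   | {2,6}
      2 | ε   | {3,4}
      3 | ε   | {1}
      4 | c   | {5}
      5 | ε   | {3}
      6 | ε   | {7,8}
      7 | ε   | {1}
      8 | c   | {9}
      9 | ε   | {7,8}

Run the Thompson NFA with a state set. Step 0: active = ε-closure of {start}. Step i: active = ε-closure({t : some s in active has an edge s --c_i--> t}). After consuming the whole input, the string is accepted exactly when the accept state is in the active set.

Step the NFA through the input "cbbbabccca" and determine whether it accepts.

start: ε-closure({0}) = {0,1,2,3,4,6,7,8}
'c' @ 1: {1,3,5,7,8,9}  ✓accept
'b' @ 2: {}  — dead — no transitions
rest 'bbabccca' ignored (set empty)
end set {} — state 1 not in

Answer: REJECT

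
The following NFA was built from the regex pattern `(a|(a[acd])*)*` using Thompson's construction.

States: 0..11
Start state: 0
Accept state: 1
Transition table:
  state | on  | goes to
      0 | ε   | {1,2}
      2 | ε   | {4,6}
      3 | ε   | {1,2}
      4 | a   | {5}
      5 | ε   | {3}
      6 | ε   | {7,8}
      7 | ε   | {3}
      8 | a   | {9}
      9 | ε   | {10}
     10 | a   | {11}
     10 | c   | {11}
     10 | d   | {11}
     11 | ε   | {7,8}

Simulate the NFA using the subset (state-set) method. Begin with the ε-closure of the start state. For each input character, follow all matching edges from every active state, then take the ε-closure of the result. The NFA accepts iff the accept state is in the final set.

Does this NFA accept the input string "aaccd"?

Answer: REJECT

Trace:
initial (ε-close {0}): {0,1,2,3,4,6,7,8}
'a' @ 1: {1,2,3,4,5,6,7,8,9,10}  [accepting]
'a' @ 2: {1,2,3,4,5,6,7,8,9,10,11}  [accepting]
'c' @ 3: {1,2,3,4,6,7,8,11}  [accepting]
'c' @ 4: {}  — state set empty
rest 'd' ignored (set empty)
end set {} — state 1 not in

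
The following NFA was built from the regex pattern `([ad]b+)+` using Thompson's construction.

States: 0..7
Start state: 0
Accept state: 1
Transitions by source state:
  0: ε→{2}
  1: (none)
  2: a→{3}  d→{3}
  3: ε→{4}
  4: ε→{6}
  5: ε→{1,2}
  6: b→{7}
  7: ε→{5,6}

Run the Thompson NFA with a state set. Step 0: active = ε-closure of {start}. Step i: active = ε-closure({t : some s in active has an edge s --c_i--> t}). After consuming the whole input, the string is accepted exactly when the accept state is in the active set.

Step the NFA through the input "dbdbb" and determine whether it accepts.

start: ε-closure({0}) = {0,2}
'd' @ 1: {3,4,6}
'b' @ 2: {1,2,5,6,7}  (accept∈set)
'd' @ 3: {3,4,6}
'b' @ 4: {1,2,5,6,7}  (accept∈set)
'b' @ 5: {1,2,5,6,7}  (accept∈set)
after full input: {1,2,5,6,7}  (accept=1 in)

Answer: ACCEPT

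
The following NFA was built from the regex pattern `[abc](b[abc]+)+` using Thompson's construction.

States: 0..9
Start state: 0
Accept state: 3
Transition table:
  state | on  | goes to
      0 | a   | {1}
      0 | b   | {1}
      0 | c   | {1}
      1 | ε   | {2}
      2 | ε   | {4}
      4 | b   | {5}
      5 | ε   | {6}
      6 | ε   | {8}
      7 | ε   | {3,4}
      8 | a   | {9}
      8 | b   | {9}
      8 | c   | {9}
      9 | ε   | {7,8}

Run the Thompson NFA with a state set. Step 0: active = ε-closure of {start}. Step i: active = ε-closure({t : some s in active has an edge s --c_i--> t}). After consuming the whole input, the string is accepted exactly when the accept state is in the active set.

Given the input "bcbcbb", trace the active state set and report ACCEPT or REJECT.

Answer: REJECT

Steps:
start: ε-closure({0}) = {0}
'b' @ 1: {1,2,4}
'c' @ 2: {}  — state set empty
rest 'bcbb' ignored (set empty)
after full input: {}  (accept=3 not in)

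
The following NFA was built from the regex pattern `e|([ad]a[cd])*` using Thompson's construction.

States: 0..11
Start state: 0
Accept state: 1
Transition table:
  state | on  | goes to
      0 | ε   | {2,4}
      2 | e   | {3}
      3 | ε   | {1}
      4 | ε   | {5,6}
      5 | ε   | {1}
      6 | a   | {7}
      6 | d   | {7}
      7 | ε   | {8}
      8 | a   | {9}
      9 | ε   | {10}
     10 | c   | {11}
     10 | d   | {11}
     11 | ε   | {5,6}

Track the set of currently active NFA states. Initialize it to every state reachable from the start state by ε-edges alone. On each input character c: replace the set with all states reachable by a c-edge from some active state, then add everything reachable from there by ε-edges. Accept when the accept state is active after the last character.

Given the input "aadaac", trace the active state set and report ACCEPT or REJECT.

Answer: ACCEPT

Trace:
S₀ = ε-closure({0}) = {0,1,2,4,5,6}
'a' @ 1: {7,8}
'a' @ 2: {9,10}
'd' @ 3: {1,5,6,11}  (accept∈set)
'a' @ 4: {7,8}
'a' @ 5: {9,10}
'c' @ 6: {1,5,6,11}  (accept∈set)
final: {1,5,6,11}; accept 1 in set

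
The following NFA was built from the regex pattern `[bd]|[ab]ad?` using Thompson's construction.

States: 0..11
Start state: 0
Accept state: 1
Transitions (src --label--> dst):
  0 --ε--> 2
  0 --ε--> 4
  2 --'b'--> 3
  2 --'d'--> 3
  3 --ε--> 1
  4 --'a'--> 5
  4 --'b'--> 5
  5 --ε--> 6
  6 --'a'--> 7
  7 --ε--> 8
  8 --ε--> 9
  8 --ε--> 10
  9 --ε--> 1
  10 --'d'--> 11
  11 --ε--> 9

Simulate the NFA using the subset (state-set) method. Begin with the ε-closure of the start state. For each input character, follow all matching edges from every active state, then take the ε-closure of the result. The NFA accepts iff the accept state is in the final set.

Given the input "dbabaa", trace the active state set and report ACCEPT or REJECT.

Answer: REJECT

Steps:
S₀ = ε-closure({0}) = {0,2,4}
'd' @ 1: {1,3}  ✓accept
'b' @ 2: {}  — dead — no transitions
rest 'abaa' ignored (set empty)
end set {} — state 1 not in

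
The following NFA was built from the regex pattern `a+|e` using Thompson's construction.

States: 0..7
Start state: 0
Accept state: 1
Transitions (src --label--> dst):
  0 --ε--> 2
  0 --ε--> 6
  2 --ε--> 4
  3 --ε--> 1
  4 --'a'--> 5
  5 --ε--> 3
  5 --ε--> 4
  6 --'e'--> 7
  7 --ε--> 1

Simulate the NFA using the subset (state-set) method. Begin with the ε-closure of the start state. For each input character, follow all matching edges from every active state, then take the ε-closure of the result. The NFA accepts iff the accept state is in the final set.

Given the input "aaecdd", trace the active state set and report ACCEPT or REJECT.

S₀ = ε-closure({0}) = {0,2,4,6}
'a' @ 1: {1,3,4,5}  [accepting]
'a' @ 2: {1,3,4,5}  [accepting]
'e' @ 3: {}  — state set empty
rest 'cdd' ignored (set empty)
final: {}; accept 1 not in set

Answer: REJECT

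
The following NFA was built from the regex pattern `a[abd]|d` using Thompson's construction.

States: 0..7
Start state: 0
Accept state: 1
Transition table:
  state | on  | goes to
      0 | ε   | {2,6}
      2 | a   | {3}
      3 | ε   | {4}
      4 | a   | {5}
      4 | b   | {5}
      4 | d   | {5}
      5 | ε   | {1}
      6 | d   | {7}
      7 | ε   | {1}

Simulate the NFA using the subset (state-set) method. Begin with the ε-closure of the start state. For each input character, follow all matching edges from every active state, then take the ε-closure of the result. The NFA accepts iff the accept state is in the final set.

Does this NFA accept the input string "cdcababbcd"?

Answer: REJECT

Derivation:
initial (ε-close {0}): {0,2,6}
'c' @ 1: {}  — state set empty
rest 'dcababbcd' ignored (set empty)
final: {}; accept 1 not in set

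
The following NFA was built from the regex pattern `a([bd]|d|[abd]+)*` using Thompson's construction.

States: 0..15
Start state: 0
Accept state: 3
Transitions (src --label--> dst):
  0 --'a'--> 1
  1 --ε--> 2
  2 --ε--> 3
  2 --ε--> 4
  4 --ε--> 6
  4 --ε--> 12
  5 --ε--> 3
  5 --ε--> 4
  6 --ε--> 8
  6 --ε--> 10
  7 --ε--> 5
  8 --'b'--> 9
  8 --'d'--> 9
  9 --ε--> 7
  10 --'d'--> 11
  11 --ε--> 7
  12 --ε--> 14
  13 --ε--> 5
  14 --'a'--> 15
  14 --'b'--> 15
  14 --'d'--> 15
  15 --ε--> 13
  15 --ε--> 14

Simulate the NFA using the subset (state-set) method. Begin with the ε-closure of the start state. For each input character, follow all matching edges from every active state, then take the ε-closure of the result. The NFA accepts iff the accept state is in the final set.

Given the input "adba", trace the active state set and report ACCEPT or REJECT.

initial (ε-close {0}): {0}
'a' @ 1: {1,2,3,4,6,8,10,12,14}  ✓accept
'd' @ 2: {3,4,5,6,7,8,9,10,11,12,13,14,15}  ✓accept
'b' @ 3: {3,4,5,6,7,8,9,10,12,13,14,15}  ✓accept
'a' @ 4: {3,4,5,6,8,10,12,13,14,15}  ✓accept
after full input: {3,4,5,6,8,10,12,13,14,15}  (accept=3 in)

Answer: ACCEPT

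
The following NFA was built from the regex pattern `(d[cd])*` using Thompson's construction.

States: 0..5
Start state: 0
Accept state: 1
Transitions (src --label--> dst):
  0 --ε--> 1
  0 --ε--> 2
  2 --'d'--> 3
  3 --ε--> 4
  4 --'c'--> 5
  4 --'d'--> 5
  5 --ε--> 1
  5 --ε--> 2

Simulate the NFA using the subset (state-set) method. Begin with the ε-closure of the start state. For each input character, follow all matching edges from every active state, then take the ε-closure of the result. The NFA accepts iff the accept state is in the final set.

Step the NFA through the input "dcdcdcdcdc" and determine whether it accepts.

start: ε-closure({0}) = {0,1,2}
'd' @ 1: {3,4}
'c' @ 2: {1,2,5}  [accepting]
'd' @ 3: {3,4}
'c' @ 4: {1,2,5}  [accepting]
'd' @ 5: {3,4}
'c' @ 6: {1,2,5}  [accepting]
'd' @ 7: {3,4}
'c' @ 8: {1,2,5}  [accepting]
'd' @ 9: {3,4}
'c' @ 10: {1,2,5}  [accepting]
final: {1,2,5}; accept 1 in set

Answer: ACCEPT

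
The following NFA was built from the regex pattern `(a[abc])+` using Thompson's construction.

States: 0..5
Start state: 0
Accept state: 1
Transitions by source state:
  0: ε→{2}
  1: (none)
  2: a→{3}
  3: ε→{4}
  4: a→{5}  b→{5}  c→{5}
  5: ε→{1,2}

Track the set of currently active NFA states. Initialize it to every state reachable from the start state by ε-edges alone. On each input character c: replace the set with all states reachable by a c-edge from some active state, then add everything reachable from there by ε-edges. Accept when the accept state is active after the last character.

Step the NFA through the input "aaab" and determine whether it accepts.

Answer: ACCEPT

Steps:
start: ε-closure({0}) = {0,2}
'a' @ 1: {3,4}
'a' @ 2: {1,2,5}  [accepting]
'a' @ 3: {3,4}
'b' @ 4: {1,2,5}  [accepting]
after full input: {1,2,5}  (accept=1 in)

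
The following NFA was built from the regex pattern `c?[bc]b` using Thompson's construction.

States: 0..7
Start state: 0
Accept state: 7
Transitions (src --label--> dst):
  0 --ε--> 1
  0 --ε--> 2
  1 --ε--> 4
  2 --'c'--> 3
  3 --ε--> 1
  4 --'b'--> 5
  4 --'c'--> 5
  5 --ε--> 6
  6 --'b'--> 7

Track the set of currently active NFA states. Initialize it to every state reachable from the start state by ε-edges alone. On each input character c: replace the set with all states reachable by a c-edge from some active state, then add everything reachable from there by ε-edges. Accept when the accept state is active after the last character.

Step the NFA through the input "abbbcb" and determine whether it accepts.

initial (ε-close {0}): {0,1,2,4}
'a' @ 1: {}  — no active states
rest 'bbbcb' ignored (set empty)
end set {} — state 7 not in

Answer: REJECT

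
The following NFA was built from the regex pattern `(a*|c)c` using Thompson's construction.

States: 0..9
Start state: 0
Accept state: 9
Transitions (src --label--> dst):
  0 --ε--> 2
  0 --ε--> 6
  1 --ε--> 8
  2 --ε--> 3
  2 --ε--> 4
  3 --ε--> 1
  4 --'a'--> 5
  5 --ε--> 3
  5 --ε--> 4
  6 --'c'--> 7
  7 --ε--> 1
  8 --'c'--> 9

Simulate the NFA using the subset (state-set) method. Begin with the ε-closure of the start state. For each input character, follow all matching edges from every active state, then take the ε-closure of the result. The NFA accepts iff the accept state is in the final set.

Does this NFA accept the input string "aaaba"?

Answer: REJECT

Steps:
initial (ε-close {0}): {0,1,2,3,4,6,8}
'a' @ 1: {1,3,4,5,8}
'a' @ 2: {1,3,4,5,8}
'a' @ 3: {1,3,4,5,8}
'b' @ 4: {}  — state set empty
rest 'a' ignored (set empty)
after full input: {}  (accept=9 not in)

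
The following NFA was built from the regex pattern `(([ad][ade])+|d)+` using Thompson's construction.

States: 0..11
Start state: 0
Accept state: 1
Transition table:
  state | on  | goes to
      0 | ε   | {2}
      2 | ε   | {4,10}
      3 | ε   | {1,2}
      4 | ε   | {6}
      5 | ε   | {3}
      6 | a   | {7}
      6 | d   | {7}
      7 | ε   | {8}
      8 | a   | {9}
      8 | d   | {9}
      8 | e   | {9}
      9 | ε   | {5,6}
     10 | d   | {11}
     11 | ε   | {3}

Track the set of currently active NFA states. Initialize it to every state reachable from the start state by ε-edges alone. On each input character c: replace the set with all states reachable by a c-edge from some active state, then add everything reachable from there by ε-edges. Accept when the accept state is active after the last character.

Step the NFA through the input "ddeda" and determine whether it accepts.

Answer: ACCEPT

Trace:
initial (ε-close {0}): {0,2,4,6,10}
'd' @ 1: {1,2,3,4,6,7,8,10,11}  ✓accept
'd' @ 2: {1,2,3,4,5,6,7,8,9,10,11}  ✓accept
'e' @ 3: {1,2,3,4,5,6,9,10}  ✓accept
'd' @ 4: {1,2,3,4,6,7,8,10,11}  ✓accept
'a' @ 5: {1,2,3,4,5,6,7,8,9,10}  ✓accept
end set {1,2,3,4,5,6,7,8,9,10} — state 1 in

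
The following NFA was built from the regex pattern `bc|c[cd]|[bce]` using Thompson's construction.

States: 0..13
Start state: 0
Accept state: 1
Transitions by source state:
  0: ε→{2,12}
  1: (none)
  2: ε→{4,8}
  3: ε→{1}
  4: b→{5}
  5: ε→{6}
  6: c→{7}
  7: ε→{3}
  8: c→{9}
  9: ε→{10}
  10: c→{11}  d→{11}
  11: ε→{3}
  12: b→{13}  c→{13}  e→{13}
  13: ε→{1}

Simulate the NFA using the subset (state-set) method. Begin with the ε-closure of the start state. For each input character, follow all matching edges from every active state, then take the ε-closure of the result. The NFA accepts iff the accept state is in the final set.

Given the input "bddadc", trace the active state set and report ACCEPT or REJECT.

Answer: REJECT

Trace:
initial (ε-close {0}): {0,2,4,8,12}
'b' @ 1: {1,5,6,13}  (accept∈set)
'd' @ 2: {}  — state set empty
rest 'dadc' ignored (set empty)
final: {}; accept 1 not in set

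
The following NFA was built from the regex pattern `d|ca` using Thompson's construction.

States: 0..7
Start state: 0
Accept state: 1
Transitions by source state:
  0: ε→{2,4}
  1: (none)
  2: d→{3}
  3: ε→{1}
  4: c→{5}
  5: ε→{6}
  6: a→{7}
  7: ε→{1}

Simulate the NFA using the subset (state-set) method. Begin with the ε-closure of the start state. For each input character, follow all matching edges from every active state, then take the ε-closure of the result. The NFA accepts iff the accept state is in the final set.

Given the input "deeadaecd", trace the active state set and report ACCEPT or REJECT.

start: ε-closure({0}) = {0,2,4}
'd' @ 1: {1,3}  ✓accept
'e' @ 2: {}  — dead — no transitions
rest 'eadaecd' ignored (set empty)
after full input: {}  (accept=1 not in)

Answer: REJECT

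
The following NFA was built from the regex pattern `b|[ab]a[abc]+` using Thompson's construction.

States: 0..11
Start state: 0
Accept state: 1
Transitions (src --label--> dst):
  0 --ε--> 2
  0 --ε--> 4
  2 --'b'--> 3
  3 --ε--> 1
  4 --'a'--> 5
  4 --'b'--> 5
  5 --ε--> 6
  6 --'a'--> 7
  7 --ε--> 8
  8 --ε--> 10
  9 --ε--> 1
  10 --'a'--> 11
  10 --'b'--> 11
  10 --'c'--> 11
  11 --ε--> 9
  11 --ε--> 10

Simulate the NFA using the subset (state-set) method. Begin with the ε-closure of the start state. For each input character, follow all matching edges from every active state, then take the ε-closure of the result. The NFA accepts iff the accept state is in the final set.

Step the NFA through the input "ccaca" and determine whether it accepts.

S₀ = ε-closure({0}) = {0,2,4}
'c' @ 1: {}  — no active states
rest 'caca' ignored (set empty)
end set {} — state 1 not in

Answer: REJECT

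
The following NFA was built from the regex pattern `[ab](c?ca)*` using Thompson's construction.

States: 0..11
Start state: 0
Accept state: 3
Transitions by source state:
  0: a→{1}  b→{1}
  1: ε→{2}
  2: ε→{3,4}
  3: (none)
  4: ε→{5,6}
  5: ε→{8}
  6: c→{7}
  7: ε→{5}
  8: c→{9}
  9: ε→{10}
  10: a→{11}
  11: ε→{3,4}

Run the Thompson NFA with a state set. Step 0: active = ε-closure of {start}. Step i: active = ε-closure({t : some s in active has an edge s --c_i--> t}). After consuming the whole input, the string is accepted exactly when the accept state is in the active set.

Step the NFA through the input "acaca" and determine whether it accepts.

Answer: ACCEPT

Steps:
initial (ε-close {0}): {0}
'a' @ 1: {1,2,3,4,5,6,8}  ✓accept
'c' @ 2: {5,7,8,9,10}
'a' @ 3: {3,4,5,6,8,11}  ✓accept
'c' @ 4: {5,7,8,9,10}
'a' @ 5: {3,4,5,6,8,11}  ✓accept
end set {3,4,5,6,8,11} — state 3 in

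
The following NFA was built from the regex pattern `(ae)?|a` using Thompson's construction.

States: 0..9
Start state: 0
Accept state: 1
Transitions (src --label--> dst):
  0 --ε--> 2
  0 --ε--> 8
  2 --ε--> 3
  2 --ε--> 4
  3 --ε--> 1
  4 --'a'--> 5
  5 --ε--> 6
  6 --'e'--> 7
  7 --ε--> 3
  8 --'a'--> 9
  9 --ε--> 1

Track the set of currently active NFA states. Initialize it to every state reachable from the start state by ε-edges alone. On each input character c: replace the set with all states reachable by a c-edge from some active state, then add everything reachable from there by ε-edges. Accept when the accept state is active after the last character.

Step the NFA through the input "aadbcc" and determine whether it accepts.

Answer: REJECT

Trace:
start: ε-closure({0}) = {0,1,2,3,4,8}
'a' @ 1: {1,5,6,9}  ✓accept
'a' @ 2: {}  — state set empty
rest 'dbcc' ignored (set empty)
after full input: {}  (accept=1 not in)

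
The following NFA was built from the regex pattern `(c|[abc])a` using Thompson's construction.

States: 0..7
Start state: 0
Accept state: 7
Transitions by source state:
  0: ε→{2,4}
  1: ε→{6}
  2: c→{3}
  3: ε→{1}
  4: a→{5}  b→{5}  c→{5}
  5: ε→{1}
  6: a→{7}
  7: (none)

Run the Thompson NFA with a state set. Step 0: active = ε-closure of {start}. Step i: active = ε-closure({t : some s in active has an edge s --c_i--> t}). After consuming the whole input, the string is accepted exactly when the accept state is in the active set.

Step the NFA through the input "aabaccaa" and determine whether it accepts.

Answer: REJECT

Trace:
start: ε-closure({0}) = {0,2,4}
'a' @ 1: {1,5,6}
'a' @ 2: {7}  (accept∈set)
'b' @ 3: {}  — dead — no transitions
rest 'accaa' ignored (set empty)
after full input: {}  (accept=7 not in)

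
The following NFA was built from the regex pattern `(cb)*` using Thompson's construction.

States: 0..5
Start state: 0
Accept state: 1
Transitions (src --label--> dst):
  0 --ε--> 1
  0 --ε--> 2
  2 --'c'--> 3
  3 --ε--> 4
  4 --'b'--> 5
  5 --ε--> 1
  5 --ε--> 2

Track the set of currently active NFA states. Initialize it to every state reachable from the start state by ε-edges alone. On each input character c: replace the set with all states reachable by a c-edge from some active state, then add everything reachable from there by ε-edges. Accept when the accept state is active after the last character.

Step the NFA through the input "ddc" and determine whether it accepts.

initial (ε-close {0}): {0,1,2}
'd' @ 1: {}  — no active states
rest 'dc' ignored (set empty)
end set {} — state 1 not in

Answer: REJECT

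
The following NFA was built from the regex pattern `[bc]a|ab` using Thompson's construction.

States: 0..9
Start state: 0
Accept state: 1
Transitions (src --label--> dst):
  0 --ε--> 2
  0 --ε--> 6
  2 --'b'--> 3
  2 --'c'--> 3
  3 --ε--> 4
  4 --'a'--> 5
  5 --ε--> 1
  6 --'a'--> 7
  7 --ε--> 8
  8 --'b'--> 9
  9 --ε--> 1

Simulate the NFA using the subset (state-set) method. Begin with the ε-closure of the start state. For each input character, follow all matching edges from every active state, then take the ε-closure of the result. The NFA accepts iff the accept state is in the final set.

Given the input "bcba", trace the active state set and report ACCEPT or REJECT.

Answer: REJECT

Steps:
S₀ = ε-closure({0}) = {0,2,6}
'b' @ 1: {3,4}
'c' @ 2: {}  — dead — no transitions
rest 'ba' ignored (set empty)
after full input: {}  (accept=1 not in)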